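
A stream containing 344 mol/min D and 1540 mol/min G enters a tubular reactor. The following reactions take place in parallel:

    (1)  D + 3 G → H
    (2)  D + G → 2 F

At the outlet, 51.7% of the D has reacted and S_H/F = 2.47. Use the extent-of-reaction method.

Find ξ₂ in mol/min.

Conversion of D: D consumed = 0.517 × 344 = 177.8 mol/min = 1ξ₁ + 1ξ₂.
Selectivity: 1ξ₁ / (2ξ₂) = 2.47 → ξ₁ = 4.94 ξ₂.
Substitute: (1·4.94 + 1) ξ₂ = 177.8 → ξ₂ = 29.94 mol/min, ξ₁ = 147.9 mol/min.
Outlet amounts (n = n₀ + Σ ν·ξ):
  D: 344 − 1(147.9) − 1(29.94) = 166.2
  G: 1540 − 3(147.9) − 1(29.94) = 1066
  H: 0 + 1(147.9) = 147.9
  F: 0 + 2(29.94) = 59.88

ξ₂ = 29.9 mol/min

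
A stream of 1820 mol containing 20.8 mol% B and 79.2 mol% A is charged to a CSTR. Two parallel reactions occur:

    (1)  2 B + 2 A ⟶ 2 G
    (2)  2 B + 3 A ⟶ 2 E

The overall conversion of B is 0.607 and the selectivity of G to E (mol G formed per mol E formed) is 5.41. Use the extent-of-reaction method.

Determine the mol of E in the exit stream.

Conversion of B: B consumed = 0.607 × 378.6 = 229.8 mol = 2ξ₁ + 2ξ₂.
Selectivity: 2ξ₁ / (2ξ₂) = 5.41 → ξ₁ = 5.41 ξ₂.
Substitute: (2·5.41 + 2) ξ₂ = 229.8 → ξ₂ = 17.92 mol, ξ₁ = 96.97 mol.
Outlet amounts (n = n₀ + Σ ν·ξ):
  B: 378.6 − 2(96.97) − 2(17.92) = 148.8
  A: 1441 − 2(96.97) − 3(17.92) = 1194
  G: 0 + 2(96.97) = 193.9
  E: 0 + 2(17.92) = 35.85

35.8 mol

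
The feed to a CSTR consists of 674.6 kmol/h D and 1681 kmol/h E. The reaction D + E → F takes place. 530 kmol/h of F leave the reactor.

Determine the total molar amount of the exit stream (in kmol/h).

For F: n = n₀ + 1ξ → 530 = 0 + 1ξ, giving ξ = 530 kmol/h.
Outlet amounts (n = n₀ + ν ξ):
  D: 674.6 − 1(530) = 144.6
  E: 1681 − 1(530) = 1151
  F: 0 + 1(530) = 530
Total out = 144.6 + 1151 + 530 = 1826 kmol/h.

1830 kmol/h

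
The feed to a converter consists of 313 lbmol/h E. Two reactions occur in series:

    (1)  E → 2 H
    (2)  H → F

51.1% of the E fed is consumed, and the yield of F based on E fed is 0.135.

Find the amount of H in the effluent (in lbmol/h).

Conversion of E: E consumed = 1ξ₁ = 0.511 × 313 → ξ₁ = 159.9 lbmol/h.
Yield of F: 1ξ₂ / 313 = 0.135 → ξ₂ = 42.26 lbmol/h.
Outlet amounts (n = n₀ + Σ ν·ξ):
  E: 313 − 1(159.9) = 153.1
  H: 0 + 2(159.9) − 1(42.26) = 277.6
  F: 0 + 1(42.26) = 42.26

278 lbmol/h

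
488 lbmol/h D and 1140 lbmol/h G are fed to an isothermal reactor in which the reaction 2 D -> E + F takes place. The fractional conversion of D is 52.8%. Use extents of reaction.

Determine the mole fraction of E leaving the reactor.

0.0791

D reacted = 0.528 × 488 = 257.7 lbmol/h; ν_D = −2, so ξ = 257.7/2 = 128.8 lbmol/h.
Outlet amounts (n = n₀ + ν ξ):
  D: 488 − 2(128.8) = 230.3
  E: 0 + 1(128.8) = 128.8
  F: 0 + 1(128.8) = 128.8
  G: 1140 (inert)
Total out = 1628 lbmol/h; y_E = 128.8 / 1628 = 0.07914.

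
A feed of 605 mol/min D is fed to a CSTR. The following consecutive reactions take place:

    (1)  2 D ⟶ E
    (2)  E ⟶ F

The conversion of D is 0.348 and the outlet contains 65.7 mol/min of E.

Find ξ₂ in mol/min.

Conversion of D: D consumed = 2ξ₁ = 0.348 × 605 → ξ₁ = 105.3 mol/min.
E balance: n_E = 0 + 1ξ₁ − 1ξ₂ = 65.7 → ξ₂ = (1·105.3 − 65.7)/1 = 39.57 mol/min.
Outlet amounts (n = n₀ + Σ ν·ξ):
  D: 605 − 2(105.3) = 394.5
  E: 0 + 1(105.3) − 1(39.57) = 65.7
  F: 0 + 1(39.57) = 39.57

ξ₂ = 39.6 mol/min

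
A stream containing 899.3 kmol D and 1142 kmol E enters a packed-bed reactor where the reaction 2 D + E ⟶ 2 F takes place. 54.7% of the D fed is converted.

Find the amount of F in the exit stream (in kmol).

492 kmol

D reacted = 0.547 × 899.3 = 491.9 kmol; ν_D = −2, so ξ = 491.9/2 = 246 kmol.
Outlet amounts (n = n₀ + ν ξ):
  D: 899.3 − 2(246) = 407.4
  E: 1142 − 1(246) = 896
  F: 0 + 2(246) = 491.9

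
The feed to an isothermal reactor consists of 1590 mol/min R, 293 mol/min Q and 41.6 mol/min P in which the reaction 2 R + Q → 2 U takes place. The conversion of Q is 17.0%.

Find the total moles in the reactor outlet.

Q reacted = 0.17 × 293 = 49.81 mol/min; ν_Q = −1, so ξ = 49.81/1 = 49.81 mol/min.
Outlet amounts (n = n₀ + ν ξ):
  R: 1590 − 2(49.81) = 1490
  Q: 293 − 1(49.81) = 243.2
  U: 0 + 2(49.81) = 99.62
  P: 41.6 (inert)
Total out = 1490 + 243.2 + 99.62 + 41.6 = 1875 mol/min.

1870 mol/min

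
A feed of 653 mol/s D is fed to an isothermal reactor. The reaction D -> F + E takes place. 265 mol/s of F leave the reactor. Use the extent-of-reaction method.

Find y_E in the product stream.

For F: n = n₀ + 1ξ → 265 = 0 + 1ξ, giving ξ = 265 mol/s.
Outlet amounts (n = n₀ + ν ξ):
  D: 653 − 1(265) = 388
  F: 0 + 1(265) = 265
  E: 0 + 1(265) = 265
Total out = 918 mol/s; y_E = 265 / 918 = 0.2887.

0.289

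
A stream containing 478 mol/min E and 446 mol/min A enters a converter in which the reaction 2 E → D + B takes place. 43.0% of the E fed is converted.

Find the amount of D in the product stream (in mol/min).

103 mol/min

E reacted = 0.43 × 478 = 205.5 mol/min; ν_E = −2, so ξ = 205.5/2 = 102.8 mol/min.
Outlet amounts (n = n₀ + ν ξ):
  E: 478 − 2(102.8) = 272.5
  D: 0 + 1(102.8) = 102.8
  B: 0 + 1(102.8) = 102.8
  A: 446 (inert)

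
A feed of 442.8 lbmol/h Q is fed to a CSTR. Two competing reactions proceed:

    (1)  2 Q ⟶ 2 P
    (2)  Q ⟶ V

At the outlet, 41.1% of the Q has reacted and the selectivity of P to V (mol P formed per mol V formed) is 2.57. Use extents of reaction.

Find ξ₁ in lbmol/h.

Conversion of Q: Q consumed = 0.411 × 442.8 = 182 lbmol/h = 2ξ₁ + 1ξ₂.
Selectivity: 2ξ₁ / (1ξ₂) = 2.57 → ξ₁ = 1.285 ξ₂.
Substitute: (2·1.285 + 1) ξ₂ = 182 → ξ₂ = 50.98 lbmol/h, ξ₁ = 65.51 lbmol/h.
Outlet amounts (n = n₀ + Σ ν·ξ):
  Q: 442.8 − 2(65.51) − 1(50.98) = 260.8
  P: 0 + 2(65.51) = 131
  V: 0 + 1(50.98) = 50.98

ξ₁ = 65.5 lbmol/h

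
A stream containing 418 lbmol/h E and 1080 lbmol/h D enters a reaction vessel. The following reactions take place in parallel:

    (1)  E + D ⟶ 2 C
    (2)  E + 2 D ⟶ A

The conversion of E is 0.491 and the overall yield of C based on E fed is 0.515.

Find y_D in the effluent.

Yield of C: 2ξ₁ / 418 = 0.515 → ξ₁ = 107.6 lbmol/h.
Conversion of E: 1ξ₁ + 1ξ₂ = 0.491 × 418 = 205.2 → ξ₂ = 97.6 lbmol/h.
Outlet amounts (n = n₀ + Σ ν·ξ):
  E: 418 − 1(107.6) − 1(97.6) = 212.8
  D: 1080 − 1(107.6) − 2(97.6) = 777.2
  C: 0 + 2(107.6) = 215.3
  A: 0 + 1(97.6) = 97.6
Total out = 1303 lbmol/h; y_D = 777.2 / 1303 = 0.5965.

0.597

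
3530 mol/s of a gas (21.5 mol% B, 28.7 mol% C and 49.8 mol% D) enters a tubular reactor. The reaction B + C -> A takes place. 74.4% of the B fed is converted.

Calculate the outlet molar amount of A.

565 mol/s

B reacted = 0.744 × 759 = 564.7 mol/s; ν_B = −1, so ξ = 564.7/1 = 564.7 mol/s.
Outlet amounts (n = n₀ + ν ξ):
  B: 759 − 1(564.7) = 194.3
  C: 1013 − 1(564.7) = 448.5
  A: 0 + 1(564.7) = 564.7
  D: 1758 (inert)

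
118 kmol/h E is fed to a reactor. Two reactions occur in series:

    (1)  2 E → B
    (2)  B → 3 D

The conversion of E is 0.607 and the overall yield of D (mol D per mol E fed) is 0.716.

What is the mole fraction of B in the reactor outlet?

0.0552

Conversion of E: E consumed = 2ξ₁ = 0.607 × 118 → ξ₁ = 35.81 kmol/h.
Yield of D: 3ξ₂ / 118 = 0.716 → ξ₂ = 28.16 kmol/h.
Outlet amounts (n = n₀ + Σ ν·ξ):
  E: 118 − 2(35.81) = 46.37
  B: 0 + 1(35.81) − 1(28.16) = 7.65
  D: 0 + 3(28.16) = 84.49
Total out = 138.5 kmol/h; y_B = 7.65 / 138.5 = 0.05523.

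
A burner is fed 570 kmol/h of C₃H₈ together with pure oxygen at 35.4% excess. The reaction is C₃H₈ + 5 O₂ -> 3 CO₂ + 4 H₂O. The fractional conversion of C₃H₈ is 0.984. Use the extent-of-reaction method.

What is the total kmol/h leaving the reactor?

Stoichiometric O₂ = 5 × 570 = 2850 kmol/h; O₂ fed = 2850 × 1.354 = 3859 kmol/h.
Fuel reacted = 0.984 × 570 → ξ = 560.9 kmol/h.
Outlet (n = n₀ + ν ξ):
  C₃H₈: 570 − 1(560.9) = 9.12
  O₂: 3859 − 5(560.9) = 1054
  CO₂: 0 + 3(560.9) = 1683
  H₂O: 0 + 4(560.9) = 2244
Total out = 9.12 + 1054 + 1683 + 2244 = 4990 kmol/h.

4990 kmol/h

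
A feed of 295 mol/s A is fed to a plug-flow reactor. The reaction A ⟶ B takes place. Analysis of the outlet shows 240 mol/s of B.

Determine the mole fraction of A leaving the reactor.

For B: n = n₀ + 1ξ → 240 = 0 + 1ξ, giving ξ = 240 mol/s.
Outlet amounts (n = n₀ + ν ξ):
  A: 295 − 1(240) = 55
  B: 0 + 1(240) = 240
Total out = 295 mol/s; y_A = 55 / 295 = 0.1864.

0.186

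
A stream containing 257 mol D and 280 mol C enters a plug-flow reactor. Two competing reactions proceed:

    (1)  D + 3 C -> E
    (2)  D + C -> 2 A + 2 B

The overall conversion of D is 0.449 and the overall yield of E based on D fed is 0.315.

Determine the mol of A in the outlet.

68.9 mol

Yield of E: 1ξ₁ / 257 = 0.315 → ξ₁ = 80.95 mol.
Conversion of D: 1ξ₁ + 1ξ₂ = 0.449 × 257 = 115.4 → ξ₂ = 34.44 mol.
Outlet amounts (n = n₀ + Σ ν·ξ):
  D: 257 − 1(80.95) − 1(34.44) = 141.6
  C: 280 − 3(80.95) − 1(34.44) = 2.697
  E: 0 + 1(80.95) = 80.95
  A: 0 + 2(34.44) = 68.88
  B: 0 + 2(34.44) = 68.88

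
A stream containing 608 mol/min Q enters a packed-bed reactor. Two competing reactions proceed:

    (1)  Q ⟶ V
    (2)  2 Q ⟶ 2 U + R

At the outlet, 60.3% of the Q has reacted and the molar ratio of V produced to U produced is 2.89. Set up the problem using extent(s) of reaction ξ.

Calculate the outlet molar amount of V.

272 mol/min

Conversion of Q: Q consumed = 0.603 × 608 = 366.6 mol/min = 1ξ₁ + 2ξ₂.
Selectivity: 1ξ₁ / (2ξ₂) = 2.89 → ξ₁ = 5.78 ξ₂.
Substitute: (1·5.78 + 2) ξ₂ = 366.6 → ξ₂ = 47.12 mol/min, ξ₁ = 272.4 mol/min.
Outlet amounts (n = n₀ + Σ ν·ξ):
  Q: 608 − 1(272.4) − 2(47.12) = 241.4
  V: 0 + 1(272.4) = 272.4
  U: 0 + 2(47.12) = 94.25
  R: 0 + 1(47.12) = 47.12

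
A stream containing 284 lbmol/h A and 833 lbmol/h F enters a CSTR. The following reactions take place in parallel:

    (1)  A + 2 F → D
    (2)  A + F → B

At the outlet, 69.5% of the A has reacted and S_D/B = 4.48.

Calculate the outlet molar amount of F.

Conversion of A: A consumed = 0.695 × 284 = 197.4 lbmol/h = 1ξ₁ + 1ξ₂.
Selectivity: 1ξ₁ / (1ξ₂) = 4.48 → ξ₁ = 4.48 ξ₂.
Substitute: (1·4.48 + 1) ξ₂ = 197.4 → ξ₂ = 36.02 lbmol/h, ξ₁ = 161.4 lbmol/h.
Outlet amounts (n = n₀ + Σ ν·ξ):
  A: 284 − 1(161.4) − 1(36.02) = 86.62
  F: 833 − 2(161.4) − 1(36.02) = 474.3
  D: 0 + 1(161.4) = 161.4
  B: 0 + 1(36.02) = 36.02

474 lbmol/h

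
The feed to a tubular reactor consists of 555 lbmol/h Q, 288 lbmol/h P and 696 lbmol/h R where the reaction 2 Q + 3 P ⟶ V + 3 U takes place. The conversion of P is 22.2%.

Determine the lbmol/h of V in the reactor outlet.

21.3 lbmol/h

P reacted = 0.222 × 288 = 63.94 lbmol/h; ν_P = −3, so ξ = 63.94/3 = 21.31 lbmol/h.
Outlet amounts (n = n₀ + ν ξ):
  Q: 555 − 2(21.31) = 512.4
  P: 288 − 3(21.31) = 224.1
  V: 0 + 1(21.31) = 21.31
  U: 0 + 3(21.31) = 63.94
  R: 696 (inert)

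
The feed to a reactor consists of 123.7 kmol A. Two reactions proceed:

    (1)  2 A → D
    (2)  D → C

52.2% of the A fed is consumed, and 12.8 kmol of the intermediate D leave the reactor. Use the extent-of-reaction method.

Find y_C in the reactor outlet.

0.213

Conversion of A: A consumed = 2ξ₁ = 0.522 × 123.7 → ξ₁ = 32.29 kmol.
D balance: n_D = 0 + 1ξ₁ − 1ξ₂ = 12.8 → ξ₂ = (1·32.29 − 12.8)/1 = 19.49 kmol.
Outlet amounts (n = n₀ + Σ ν·ξ):
  A: 123.7 − 2(32.29) = 59.13
  D: 0 + 1(32.29) − 1(19.49) = 12.8
  C: 0 + 1(19.49) = 19.49
Total out = 91.41 kmol; y_C = 19.49 / 91.41 = 0.2132.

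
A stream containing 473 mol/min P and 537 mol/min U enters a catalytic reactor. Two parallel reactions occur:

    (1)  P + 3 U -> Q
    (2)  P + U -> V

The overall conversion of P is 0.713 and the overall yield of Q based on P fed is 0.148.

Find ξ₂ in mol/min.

ξ₂ = 267 mol/min

Yield of Q: 1ξ₁ / 473 = 0.148 → ξ₁ = 70 mol/min.
Conversion of P: 1ξ₁ + 1ξ₂ = 0.713 × 473 = 337.2 → ξ₂ = 267.2 mol/min.
Outlet amounts (n = n₀ + Σ ν·ξ):
  P: 473 − 1(70) − 1(267.2) = 135.8
  U: 537 − 3(70) − 1(267.2) = 59.74
  Q: 0 + 1(70) = 70
  V: 0 + 1(267.2) = 267.2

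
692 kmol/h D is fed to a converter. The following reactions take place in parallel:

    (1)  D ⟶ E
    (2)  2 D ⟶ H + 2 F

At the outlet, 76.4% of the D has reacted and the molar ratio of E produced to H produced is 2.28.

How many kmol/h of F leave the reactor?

247 kmol/h

Conversion of D: D consumed = 0.764 × 692 = 528.7 kmol/h = 1ξ₁ + 2ξ₂.
Selectivity: 1ξ₁ / (1ξ₂) = 2.28 → ξ₁ = 2.28 ξ₂.
Substitute: (1·2.28 + 2) ξ₂ = 528.7 → ξ₂ = 123.5 kmol/h, ξ₁ = 281.6 kmol/h.
Outlet amounts (n = n₀ + Σ ν·ξ):
  D: 692 − 1(281.6) − 2(123.5) = 163.3
  E: 0 + 1(281.6) = 281.6
  H: 0 + 1(123.5) = 123.5
  F: 0 + 2(123.5) = 247.1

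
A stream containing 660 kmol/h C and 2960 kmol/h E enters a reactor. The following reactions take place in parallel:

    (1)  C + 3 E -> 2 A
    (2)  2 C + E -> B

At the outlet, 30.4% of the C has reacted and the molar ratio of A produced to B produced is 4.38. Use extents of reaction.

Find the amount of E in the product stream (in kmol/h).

Conversion of C: C consumed = 0.304 × 660 = 200.6 kmol/h = 1ξ₁ + 2ξ₂.
Selectivity: 2ξ₁ / (1ξ₂) = 4.38 → ξ₁ = 2.19 ξ₂.
Substitute: (1·2.19 + 2) ξ₂ = 200.6 → ξ₂ = 47.89 kmol/h, ξ₁ = 104.9 kmol/h.
Outlet amounts (n = n₀ + Σ ν·ξ):
  C: 660 − 1(104.9) − 2(47.89) = 459.4
  E: 2960 − 3(104.9) − 1(47.89) = 2598
  A: 0 + 2(104.9) = 209.7
  B: 0 + 1(47.89) = 47.89

2600 kmol/h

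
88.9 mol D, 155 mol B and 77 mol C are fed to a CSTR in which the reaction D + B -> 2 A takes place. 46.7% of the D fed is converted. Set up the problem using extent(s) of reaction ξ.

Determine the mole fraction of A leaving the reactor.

D reacted = 0.467 × 88.9 = 41.52 mol; ν_D = −1, so ξ = 41.52/1 = 41.52 mol.
Outlet amounts (n = n₀ + ν ξ):
  D: 88.9 − 1(41.52) = 47.38
  B: 155 − 1(41.52) = 113.5
  A: 0 + 2(41.52) = 83.03
  C: 77 (inert)
Total out = 320.9 mol; y_A = 83.03 / 320.9 = 0.2587.

0.259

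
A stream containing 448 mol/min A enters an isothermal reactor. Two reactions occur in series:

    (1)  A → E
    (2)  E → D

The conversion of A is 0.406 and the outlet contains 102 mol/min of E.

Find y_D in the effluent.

0.178

Conversion of A: A consumed = 1ξ₁ = 0.406 × 448 → ξ₁ = 181.9 mol/min.
E balance: n_E = 0 + 1ξ₁ − 1ξ₂ = 102 → ξ₂ = (1·181.9 − 102)/1 = 79.89 mol/min.
Outlet amounts (n = n₀ + Σ ν·ξ):
  A: 448 − 1(181.9) = 266.1
  E: 0 + 1(181.9) − 1(79.89) = 102
  D: 0 + 1(79.89) = 79.89
Total out = 448 mol/min; y_D = 79.89 / 448 = 0.1783.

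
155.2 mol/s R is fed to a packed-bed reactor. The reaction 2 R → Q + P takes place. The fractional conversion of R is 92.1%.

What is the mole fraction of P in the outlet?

R reacted = 0.921 × 155.2 = 142.9 mol/s; ν_R = −2, so ξ = 142.9/2 = 71.47 mol/s.
Outlet amounts (n = n₀ + ν ξ):
  R: 155.2 − 2(71.47) = 12.26
  Q: 0 + 1(71.47) = 71.47
  P: 0 + 1(71.47) = 71.47
Total out = 155.2 mol/s; y_P = 71.47 / 155.2 = 0.4605.

0.461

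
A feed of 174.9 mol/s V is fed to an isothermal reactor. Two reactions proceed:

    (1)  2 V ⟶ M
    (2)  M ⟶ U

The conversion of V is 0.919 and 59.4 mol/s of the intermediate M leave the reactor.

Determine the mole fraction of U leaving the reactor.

0.222

Conversion of V: V consumed = 2ξ₁ = 0.919 × 174.9 → ξ₁ = 80.37 mol/s.
M balance: n_M = 0 + 1ξ₁ − 1ξ₂ = 59.4 → ξ₂ = (1·80.37 − 59.4)/1 = 20.97 mol/s.
Outlet amounts (n = n₀ + Σ ν·ξ):
  V: 174.9 − 2(80.37) = 14.17
  M: 0 + 1(80.37) − 1(20.97) = 59.4
  U: 0 + 1(20.97) = 20.97
Total out = 94.53 mol/s; y_U = 20.97 / 94.53 = 0.2218.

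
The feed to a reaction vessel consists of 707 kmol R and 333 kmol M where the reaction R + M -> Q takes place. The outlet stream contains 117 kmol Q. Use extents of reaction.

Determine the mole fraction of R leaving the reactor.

0.639

For Q: n = n₀ + 1ξ → 117 = 0 + 1ξ, giving ξ = 117 kmol.
Outlet amounts (n = n₀ + ν ξ):
  R: 707 − 1(117) = 590
  M: 333 − 1(117) = 216
  Q: 0 + 1(117) = 117
Total out = 923 kmol; y_R = 590 / 923 = 0.6392.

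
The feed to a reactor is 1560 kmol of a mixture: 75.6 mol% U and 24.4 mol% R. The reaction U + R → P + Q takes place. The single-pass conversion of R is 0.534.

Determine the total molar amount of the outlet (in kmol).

1560 kmol

R reacted = 0.534 × 380.6 = 203.3 kmol; ν_R = −1, so ξ = 203.3/1 = 203.3 kmol.
Outlet amounts (n = n₀ + ν ξ):
  U: 1179 − 1(203.3) = 976.1
  R: 380.6 − 1(203.3) = 177.4
  P: 0 + 1(203.3) = 203.3
  Q: 0 + 1(203.3) = 203.3
Total out = 976.1 + 177.4 + 203.3 + 203.3 = 1560 kmol.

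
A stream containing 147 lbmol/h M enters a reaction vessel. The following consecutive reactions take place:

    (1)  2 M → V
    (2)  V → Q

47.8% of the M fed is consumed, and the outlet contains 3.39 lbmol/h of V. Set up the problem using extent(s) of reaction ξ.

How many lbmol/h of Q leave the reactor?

31.7 lbmol/h

Conversion of M: M consumed = 2ξ₁ = 0.478 × 147 → ξ₁ = 35.13 lbmol/h.
V balance: n_V = 0 + 1ξ₁ − 1ξ₂ = 3.39 → ξ₂ = (1·35.13 − 3.39)/1 = 31.74 lbmol/h.
Outlet amounts (n = n₀ + Σ ν·ξ):
  M: 147 − 2(35.13) = 76.73
  V: 0 + 1(35.13) − 1(31.74) = 3.39
  Q: 0 + 1(31.74) = 31.74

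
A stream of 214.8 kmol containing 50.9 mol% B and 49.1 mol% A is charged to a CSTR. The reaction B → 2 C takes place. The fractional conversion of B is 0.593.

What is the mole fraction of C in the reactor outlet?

0.464

B reacted = 0.593 × 109.3 = 64.83 kmol; ν_B = −1, so ξ = 64.83/1 = 64.83 kmol.
Outlet amounts (n = n₀ + ν ξ):
  B: 109.3 − 1(64.83) = 44.5
  C: 0 + 2(64.83) = 129.7
  A: 105.5 (inert)
Total out = 279.6 kmol; y_C = 129.7 / 279.6 = 0.4637.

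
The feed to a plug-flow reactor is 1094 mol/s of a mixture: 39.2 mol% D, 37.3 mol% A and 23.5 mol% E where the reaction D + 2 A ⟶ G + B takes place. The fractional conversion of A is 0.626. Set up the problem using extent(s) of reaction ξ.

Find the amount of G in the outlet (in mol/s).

A reacted = 0.626 × 408.1 = 255.4 mol/s; ν_A = −2, so ξ = 255.4/2 = 127.7 mol/s.
Outlet amounts (n = n₀ + ν ξ):
  D: 428.8 − 1(127.7) = 301.1
  A: 408.1 − 2(127.7) = 152.6
  G: 0 + 1(127.7) = 127.7
  B: 0 + 1(127.7) = 127.7
  E: 257.1 (inert)

128 mol/s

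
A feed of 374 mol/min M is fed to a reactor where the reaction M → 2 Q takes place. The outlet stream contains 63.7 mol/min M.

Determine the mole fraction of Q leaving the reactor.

For M: n = n₀ − 1ξ → 63.7 = 374 − 1ξ, giving ξ = 310.3 mol/min.
Outlet amounts (n = n₀ + ν ξ):
  M: 374 − 1(310.3) = 63.7
  Q: 0 + 2(310.3) = 620.6
Total out = 684.3 mol/min; y_Q = 620.6 / 684.3 = 0.9069.

0.907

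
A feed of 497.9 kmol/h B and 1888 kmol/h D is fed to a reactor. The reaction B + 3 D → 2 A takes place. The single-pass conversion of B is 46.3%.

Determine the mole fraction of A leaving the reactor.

0.24

B reacted = 0.463 × 497.9 = 230.5 kmol/h; ν_B = −1, so ξ = 230.5/1 = 230.5 kmol/h.
Outlet amounts (n = n₀ + ν ξ):
  B: 497.9 − 1(230.5) = 267.4
  D: 1888 − 3(230.5) = 1196
  A: 0 + 2(230.5) = 461.1
Total out = 1925 kmol/h; y_A = 461.1 / 1925 = 0.2395.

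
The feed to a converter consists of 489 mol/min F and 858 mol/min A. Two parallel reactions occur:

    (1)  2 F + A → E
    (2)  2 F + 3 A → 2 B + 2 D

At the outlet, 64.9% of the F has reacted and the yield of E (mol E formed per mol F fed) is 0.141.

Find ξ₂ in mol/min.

ξ₂ = 89.7 mol/min

Yield of E: 1ξ₁ / 489 = 0.141 → ξ₁ = 68.95 mol/min.
Conversion of F: 2ξ₁ + 2ξ₂ = 0.649 × 489 = 317.4 → ξ₂ = 89.73 mol/min.
Outlet amounts (n = n₀ + Σ ν·ξ):
  F: 489 − 2(68.95) − 2(89.73) = 171.6
  A: 858 − 1(68.95) − 3(89.73) = 519.9
  E: 0 + 1(68.95) = 68.95
  B: 0 + 2(89.73) = 179.5
  D: 0 + 2(89.73) = 179.5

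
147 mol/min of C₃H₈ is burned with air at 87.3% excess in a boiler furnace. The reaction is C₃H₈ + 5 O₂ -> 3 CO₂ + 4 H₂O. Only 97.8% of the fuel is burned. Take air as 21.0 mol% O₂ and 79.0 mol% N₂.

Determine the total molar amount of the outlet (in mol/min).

6850 mol/min

Stoichiometric O₂ = 5 × 147 = 735 mol/min; O₂ fed = 735 × 1.873 = 1377 mol/min.
N₂ fed = 1377 × 79/21 = 5179 mol/min.
Fuel reacted = 0.978 × 147 → ξ = 143.8 mol/min.
Outlet (n = n₀ + ν ξ):
  C₃H₈: 147 − 1(143.8) = 3.234
  O₂: 1377 − 5(143.8) = 657.8
  N₂: 5179 (inert)
  CO₂: 0 + 3(143.8) = 431.3
  H₂O: 0 + 4(143.8) = 575.1
Total out = 3.234 + 657.8 + 5179 + 431.3 + 575.1 = 6846 mol/min.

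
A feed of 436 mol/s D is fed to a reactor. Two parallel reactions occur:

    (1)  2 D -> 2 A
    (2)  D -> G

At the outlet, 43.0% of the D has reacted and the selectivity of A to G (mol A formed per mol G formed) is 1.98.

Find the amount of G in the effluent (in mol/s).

62.9 mol/s

Conversion of D: D consumed = 0.43 × 436 = 187.5 mol/s = 2ξ₁ + 1ξ₂.
Selectivity: 2ξ₁ / (1ξ₂) = 1.98 → ξ₁ = 0.99 ξ₂.
Substitute: (2·0.99 + 1) ξ₂ = 187.5 → ξ₂ = 62.91 mol/s, ξ₁ = 62.28 mol/s.
Outlet amounts (n = n₀ + Σ ν·ξ):
  D: 436 − 2(62.28) − 1(62.91) = 248.5
  A: 0 + 2(62.28) = 124.6
  G: 0 + 1(62.91) = 62.91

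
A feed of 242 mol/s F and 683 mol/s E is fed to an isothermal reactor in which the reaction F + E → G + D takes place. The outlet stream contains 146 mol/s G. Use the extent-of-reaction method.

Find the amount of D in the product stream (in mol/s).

For G: n = n₀ + 1ξ → 146 = 0 + 1ξ, giving ξ = 146 mol/s.
Outlet amounts (n = n₀ + ν ξ):
  F: 242 − 1(146) = 96
  E: 683 − 1(146) = 537
  G: 0 + 1(146) = 146
  D: 0 + 1(146) = 146

146 mol/s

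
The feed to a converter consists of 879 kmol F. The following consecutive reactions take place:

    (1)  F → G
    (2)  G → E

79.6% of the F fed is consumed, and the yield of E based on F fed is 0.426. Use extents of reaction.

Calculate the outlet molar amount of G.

325 kmol

Conversion of F: F consumed = 1ξ₁ = 0.796 × 879 → ξ₁ = 699.7 kmol.
Yield of E: 1ξ₂ / 879 = 0.426 → ξ₂ = 374.5 kmol.
Outlet amounts (n = n₀ + Σ ν·ξ):
  F: 879 − 1(699.7) = 179.3
  G: 0 + 1(699.7) − 1(374.5) = 325.2
  E: 0 + 1(374.5) = 374.5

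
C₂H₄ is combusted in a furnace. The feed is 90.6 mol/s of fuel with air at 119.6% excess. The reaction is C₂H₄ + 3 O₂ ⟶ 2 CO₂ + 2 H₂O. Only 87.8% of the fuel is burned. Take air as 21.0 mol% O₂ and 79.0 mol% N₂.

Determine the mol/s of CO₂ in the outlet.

159 mol/s

Stoichiometric O₂ = 3 × 90.6 = 271.8 mol/s; O₂ fed = 271.8 × 2.196 = 596.9 mol/s.
N₂ fed = 596.9 × 79/21 = 2245 mol/s.
Fuel reacted = 0.878 × 90.6 → ξ = 79.55 mol/s.
Outlet (n = n₀ + ν ξ):
  C₂H₄: 90.6 − 1(79.55) = 11.05
  O₂: 596.9 − 3(79.55) = 358.2
  N₂: 2245 (inert)
  CO₂: 0 + 2(79.55) = 159.1
  H₂O: 0 + 2(79.55) = 159.1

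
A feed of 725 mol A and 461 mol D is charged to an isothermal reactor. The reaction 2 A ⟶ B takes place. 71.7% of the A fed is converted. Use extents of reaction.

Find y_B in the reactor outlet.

A reacted = 0.717 × 725 = 519.8 mol; ν_A = −2, so ξ = 519.8/2 = 259.9 mol.
Outlet amounts (n = n₀ + ν ξ):
  A: 725 − 2(259.9) = 205.2
  B: 0 + 1(259.9) = 259.9
  D: 461 (inert)
Total out = 926.1 mol; y_B = 259.9 / 926.1 = 0.2807.

0.281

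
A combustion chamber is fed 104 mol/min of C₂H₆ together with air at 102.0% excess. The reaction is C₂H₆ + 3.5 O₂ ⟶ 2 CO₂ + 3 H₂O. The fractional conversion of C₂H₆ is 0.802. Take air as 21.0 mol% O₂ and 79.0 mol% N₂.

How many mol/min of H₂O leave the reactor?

250 mol/min

Stoichiometric O₂ = 3.5 × 104 = 364 mol/min; O₂ fed = 364 × 2.020 = 735.3 mol/min.
N₂ fed = 735.3 × 79/21 = 2766 mol/min.
Fuel reacted = 0.802 × 104 → ξ = 83.41 mol/min.
Outlet (n = n₀ + ν ξ):
  C₂H₆: 104 − 1(83.41) = 20.59
  O₂: 735.3 − 3.5(83.41) = 443.4
  N₂: 2766 (inert)
  CO₂: 0 + 2(83.41) = 166.8
  H₂O: 0 + 3(83.41) = 250.2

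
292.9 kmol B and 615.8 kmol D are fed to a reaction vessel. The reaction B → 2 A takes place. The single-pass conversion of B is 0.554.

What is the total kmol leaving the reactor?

B reacted = 0.554 × 292.9 = 162.3 kmol; ν_B = −1, so ξ = 162.3/1 = 162.3 kmol.
Outlet amounts (n = n₀ + ν ξ):
  B: 292.9 − 1(162.3) = 130.6
  A: 0 + 2(162.3) = 324.5
  D: 615.8 (inert)
Total out = 130.6 + 324.5 + 615.8 = 1071 kmol.

1070 kmol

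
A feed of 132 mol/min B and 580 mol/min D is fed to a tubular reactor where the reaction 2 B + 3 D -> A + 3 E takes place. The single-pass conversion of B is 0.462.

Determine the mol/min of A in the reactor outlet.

30.5 mol/min

B reacted = 0.462 × 132 = 60.98 mol/min; ν_B = −2, so ξ = 60.98/2 = 30.49 mol/min.
Outlet amounts (n = n₀ + ν ξ):
  B: 132 − 2(30.49) = 71.02
  D: 580 − 3(30.49) = 488.5
  A: 0 + 1(30.49) = 30.49
  E: 0 + 3(30.49) = 91.48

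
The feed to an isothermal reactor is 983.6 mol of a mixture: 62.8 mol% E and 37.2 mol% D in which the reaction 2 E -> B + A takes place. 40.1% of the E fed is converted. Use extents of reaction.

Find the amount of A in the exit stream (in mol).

124 mol

E reacted = 0.401 × 617.7 = 247.7 mol; ν_E = −2, so ξ = 247.7/2 = 123.8 mol.
Outlet amounts (n = n₀ + ν ξ):
  E: 617.7 − 2(123.8) = 370
  B: 0 + 1(123.8) = 123.8
  A: 0 + 1(123.8) = 123.8
  D: 365.9 (inert)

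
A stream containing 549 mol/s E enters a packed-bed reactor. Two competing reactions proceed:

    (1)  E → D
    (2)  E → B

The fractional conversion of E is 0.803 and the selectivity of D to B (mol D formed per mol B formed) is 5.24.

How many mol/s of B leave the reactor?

70.6 mol/s

Conversion of E: E consumed = 0.803 × 549 = 440.8 mol/s = 1ξ₁ + 1ξ₂.
Selectivity: 1ξ₁ / (1ξ₂) = 5.24 → ξ₁ = 5.24 ξ₂.
Substitute: (1·5.24 + 1) ξ₂ = 440.8 → ξ₂ = 70.65 mol/s, ξ₁ = 370.2 mol/s.
Outlet amounts (n = n₀ + Σ ν·ξ):
  E: 549 − 1(370.2) − 1(70.65) = 108.2
  D: 0 + 1(370.2) = 370.2
  B: 0 + 1(70.65) = 70.65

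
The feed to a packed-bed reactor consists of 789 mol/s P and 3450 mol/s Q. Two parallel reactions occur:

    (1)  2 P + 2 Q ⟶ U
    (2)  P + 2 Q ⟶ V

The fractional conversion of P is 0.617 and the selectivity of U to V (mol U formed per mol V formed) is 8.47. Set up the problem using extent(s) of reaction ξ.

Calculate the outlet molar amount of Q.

2940 mol/s

Conversion of P: P consumed = 0.617 × 789 = 486.8 mol/s = 2ξ₁ + 1ξ₂.
Selectivity: 1ξ₁ / (1ξ₂) = 8.47 → ξ₁ = 8.47 ξ₂.
Substitute: (2·8.47 + 1) ξ₂ = 486.8 → ξ₂ = 27.14 mol/s, ξ₁ = 229.8 mol/s.
Outlet amounts (n = n₀ + Σ ν·ξ):
  P: 789 − 2(229.8) − 1(27.14) = 302.2
  Q: 3450 − 2(229.8) − 2(27.14) = 2936
  U: 0 + 1(229.8) = 229.8
  V: 0 + 1(27.14) = 27.14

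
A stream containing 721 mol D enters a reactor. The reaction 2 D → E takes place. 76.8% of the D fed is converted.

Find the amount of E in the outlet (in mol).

277 mol

D reacted = 0.768 × 721 = 553.7 mol; ν_D = −2, so ξ = 553.7/2 = 276.9 mol.
Outlet amounts (n = n₀ + ν ξ):
  D: 721 − 2(276.9) = 167.3
  E: 0 + 1(276.9) = 276.9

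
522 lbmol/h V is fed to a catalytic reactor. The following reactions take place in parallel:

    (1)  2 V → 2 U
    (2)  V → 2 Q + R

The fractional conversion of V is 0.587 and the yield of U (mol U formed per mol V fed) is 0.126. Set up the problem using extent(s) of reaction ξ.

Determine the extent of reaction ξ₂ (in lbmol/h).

ξ₂ = 241 lbmol/h

Yield of U: 2ξ₁ / 522 = 0.126 → ξ₁ = 32.89 lbmol/h.
Conversion of V: 2ξ₁ + 1ξ₂ = 0.587 × 522 = 306.4 → ξ₂ = 240.6 lbmol/h.
Outlet amounts (n = n₀ + Σ ν·ξ):
  V: 522 − 2(32.89) − 1(240.6) = 215.6
  U: 0 + 2(32.89) = 65.77
  Q: 0 + 2(240.6) = 481.3
  R: 0 + 1(240.6) = 240.6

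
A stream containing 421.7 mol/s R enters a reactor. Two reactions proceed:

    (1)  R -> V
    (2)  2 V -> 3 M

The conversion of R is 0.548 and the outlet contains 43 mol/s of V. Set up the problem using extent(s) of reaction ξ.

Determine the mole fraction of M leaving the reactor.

Conversion of R: R consumed = 1ξ₁ = 0.548 × 421.7 → ξ₁ = 231.1 mol/s.
V balance: n_V = 0 + 1ξ₁ − 2ξ₂ = 43 → ξ₂ = (1·231.1 − 43)/2 = 94.05 mol/s.
Outlet amounts (n = n₀ + Σ ν·ξ):
  R: 421.7 − 1(231.1) = 190.6
  V: 0 + 1(231.1) − 2(94.05) = 43
  M: 0 + 3(94.05) = 282.1
Total out = 515.7 mol/s; y_M = 282.1 / 515.7 = 0.547.

0.547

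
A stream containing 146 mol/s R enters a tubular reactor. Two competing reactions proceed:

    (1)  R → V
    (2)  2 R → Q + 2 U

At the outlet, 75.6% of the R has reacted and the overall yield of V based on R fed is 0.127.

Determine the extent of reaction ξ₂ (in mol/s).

Yield of V: 1ξ₁ / 146 = 0.127 → ξ₁ = 18.54 mol/s.
Conversion of R: 1ξ₁ + 2ξ₂ = 0.756 × 146 = 110.4 → ξ₂ = 45.92 mol/s.
Outlet amounts (n = n₀ + Σ ν·ξ):
  R: 146 − 1(18.54) − 2(45.92) = 35.62
  V: 0 + 1(18.54) = 18.54
  Q: 0 + 1(45.92) = 45.92
  U: 0 + 2(45.92) = 91.83

ξ₂ = 45.9 mol/s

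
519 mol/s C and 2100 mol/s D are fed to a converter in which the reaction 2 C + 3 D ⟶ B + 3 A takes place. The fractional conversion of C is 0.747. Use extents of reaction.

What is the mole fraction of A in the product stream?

C reacted = 0.747 × 519 = 387.7 mol/s; ν_C = −2, so ξ = 387.7/2 = 193.8 mol/s.
Outlet amounts (n = n₀ + ν ξ):
  C: 519 − 2(193.8) = 131.3
  D: 2100 − 3(193.8) = 1518
  B: 0 + 1(193.8) = 193.8
  A: 0 + 3(193.8) = 581.5
Total out = 2425 mol/s; y_A = 581.5 / 2425 = 0.2398.

0.24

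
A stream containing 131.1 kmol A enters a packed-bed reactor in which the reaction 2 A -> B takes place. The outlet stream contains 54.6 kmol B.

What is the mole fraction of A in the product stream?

For B: n = n₀ + 1ξ → 54.6 = 0 + 1ξ, giving ξ = 54.6 kmol.
Outlet amounts (n = n₀ + ν ξ):
  A: 131.1 − 2(54.6) = 21.9
  B: 0 + 1(54.6) = 54.6
Total out = 76.5 kmol; y_A = 21.9 / 76.5 = 0.2863.

0.286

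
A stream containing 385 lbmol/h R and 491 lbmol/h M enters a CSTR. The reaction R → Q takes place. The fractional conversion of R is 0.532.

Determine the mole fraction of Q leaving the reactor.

0.234

R reacted = 0.532 × 385 = 204.8 lbmol/h; ν_R = −1, so ξ = 204.8/1 = 204.8 lbmol/h.
Outlet amounts (n = n₀ + ν ξ):
  R: 385 − 1(204.8) = 180.2
  Q: 0 + 1(204.8) = 204.8
  M: 491 (inert)
Total out = 876 lbmol/h; y_Q = 204.8 / 876 = 0.2338.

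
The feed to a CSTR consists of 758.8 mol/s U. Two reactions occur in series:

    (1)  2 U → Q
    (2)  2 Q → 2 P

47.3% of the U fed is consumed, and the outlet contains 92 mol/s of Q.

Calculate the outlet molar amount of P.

87.5 mol/s

Conversion of U: U consumed = 2ξ₁ = 0.473 × 758.8 → ξ₁ = 179.5 mol/s.
Q balance: n_Q = 0 + 1ξ₁ − 2ξ₂ = 92 → ξ₂ = (1·179.5 − 92)/2 = 43.73 mol/s.
Outlet amounts (n = n₀ + Σ ν·ξ):
  U: 758.8 − 2(179.5) = 399.9
  Q: 0 + 1(179.5) − 2(43.73) = 92
  P: 0 + 2(43.73) = 87.46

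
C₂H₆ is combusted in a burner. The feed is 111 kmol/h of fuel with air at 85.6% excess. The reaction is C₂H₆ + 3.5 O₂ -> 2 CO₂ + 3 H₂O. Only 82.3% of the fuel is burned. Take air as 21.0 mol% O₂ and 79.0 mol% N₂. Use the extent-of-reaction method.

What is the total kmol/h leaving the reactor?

Stoichiometric O₂ = 3.5 × 111 = 388.5 kmol/h; O₂ fed = 388.5 × 1.856 = 721.1 kmol/h.
N₂ fed = 721.1 × 79/21 = 2713 kmol/h.
Fuel reacted = 0.823 × 111 → ξ = 91.35 kmol/h.
Outlet (n = n₀ + ν ξ):
  C₂H₆: 111 − 1(91.35) = 19.65
  O₂: 721.1 − 3.5(91.35) = 401.3
  N₂: 2713 (inert)
  CO₂: 0 + 2(91.35) = 182.7
  H₂O: 0 + 3(91.35) = 274.1
Total out = 19.65 + 401.3 + 2713 + 182.7 + 274.1 = 3590 kmol/h.

3590 kmol/h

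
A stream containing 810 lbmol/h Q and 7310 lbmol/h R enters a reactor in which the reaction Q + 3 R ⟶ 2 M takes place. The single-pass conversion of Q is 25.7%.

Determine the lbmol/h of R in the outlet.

Q reacted = 0.257 × 810 = 208.2 lbmol/h; ν_Q = −1, so ξ = 208.2/1 = 208.2 lbmol/h.
Outlet amounts (n = n₀ + ν ξ):
  Q: 810 − 1(208.2) = 601.8
  R: 7310 − 3(208.2) = 6685
  M: 0 + 2(208.2) = 416.3

6690 lbmol/h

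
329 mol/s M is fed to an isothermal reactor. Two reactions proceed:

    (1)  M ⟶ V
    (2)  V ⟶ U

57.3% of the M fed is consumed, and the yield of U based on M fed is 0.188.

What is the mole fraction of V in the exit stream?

Conversion of M: M consumed = 1ξ₁ = 0.573 × 329 → ξ₁ = 188.5 mol/s.
Yield of U: 1ξ₂ / 329 = 0.188 → ξ₂ = 61.85 mol/s.
Outlet amounts (n = n₀ + Σ ν·ξ):
  M: 329 − 1(188.5) = 140.5
  V: 0 + 1(188.5) − 1(61.85) = 126.7
  U: 0 + 1(61.85) = 61.85
Total out = 329 mol/s; y_V = 126.7 / 329 = 0.385.

0.385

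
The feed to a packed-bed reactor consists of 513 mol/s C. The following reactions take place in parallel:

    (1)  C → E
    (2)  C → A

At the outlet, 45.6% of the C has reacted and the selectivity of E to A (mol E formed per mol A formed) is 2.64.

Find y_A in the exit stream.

0.125

Conversion of C: C consumed = 0.456 × 513 = 233.9 mol/s = 1ξ₁ + 1ξ₂.
Selectivity: 1ξ₁ / (1ξ₂) = 2.64 → ξ₁ = 2.64 ξ₂.
Substitute: (1·2.64 + 1) ξ₂ = 233.9 → ξ₂ = 64.27 mol/s, ξ₁ = 169.7 mol/s.
Outlet amounts (n = n₀ + Σ ν·ξ):
  C: 513 − 1(169.7) − 1(64.27) = 279.1
  E: 0 + 1(169.7) = 169.7
  A: 0 + 1(64.27) = 64.27
Total out = 513 mol/s; y_A = 64.27 / 513 = 0.1253.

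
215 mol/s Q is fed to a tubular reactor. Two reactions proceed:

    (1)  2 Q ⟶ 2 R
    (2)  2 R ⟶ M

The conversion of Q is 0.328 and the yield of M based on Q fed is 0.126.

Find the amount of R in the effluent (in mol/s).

16.3 mol/s

Conversion of Q: Q consumed = 2ξ₁ = 0.328 × 215 → ξ₁ = 35.26 mol/s.
Yield of M: 1ξ₂ / 215 = 0.126 → ξ₂ = 27.09 mol/s.
Outlet amounts (n = n₀ + Σ ν·ξ):
  Q: 215 − 2(35.26) = 144.5
  R: 0 + 2(35.26) − 2(27.09) = 16.34
  M: 0 + 1(27.09) = 27.09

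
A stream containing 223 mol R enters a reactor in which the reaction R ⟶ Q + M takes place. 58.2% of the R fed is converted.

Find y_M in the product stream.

R reacted = 0.582 × 223 = 129.8 mol; ν_R = −1, so ξ = 129.8/1 = 129.8 mol.
Outlet amounts (n = n₀ + ν ξ):
  R: 223 − 1(129.8) = 93.21
  Q: 0 + 1(129.8) = 129.8
  M: 0 + 1(129.8) = 129.8
Total out = 352.8 mol; y_M = 129.8 / 352.8 = 0.3679.

0.368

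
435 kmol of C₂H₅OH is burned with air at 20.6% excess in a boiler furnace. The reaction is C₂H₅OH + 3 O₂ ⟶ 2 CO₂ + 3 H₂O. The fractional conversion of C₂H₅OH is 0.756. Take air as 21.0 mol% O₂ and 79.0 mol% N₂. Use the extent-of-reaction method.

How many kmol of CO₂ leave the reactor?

Stoichiometric O₂ = 3 × 435 = 1305 kmol; O₂ fed = 1305 × 1.206 = 1574 kmol.
N₂ fed = 1574 × 79/21 = 5921 kmol.
Fuel reacted = 0.756 × 435 → ξ = 328.9 kmol.
Outlet (n = n₀ + ν ξ):
  C₂H₅OH: 435 − 1(328.9) = 106.1
  O₂: 1574 − 3(328.9) = 587.2
  N₂: 5921 (inert)
  CO₂: 0 + 2(328.9) = 657.7
  H₂O: 0 + 3(328.9) = 986.6

658 kmol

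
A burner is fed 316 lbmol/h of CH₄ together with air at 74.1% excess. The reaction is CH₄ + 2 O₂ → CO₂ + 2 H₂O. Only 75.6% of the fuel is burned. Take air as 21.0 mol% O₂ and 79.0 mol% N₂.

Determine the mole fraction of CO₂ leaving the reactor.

Stoichiometric O₂ = 2 × 316 = 632 lbmol/h; O₂ fed = 632 × 1.741 = 1100 lbmol/h.
N₂ fed = 1100 × 79/21 = 4139 lbmol/h.
Fuel reacted = 0.756 × 316 → ξ = 238.9 lbmol/h.
Outlet (n = n₀ + ν ξ):
  CH₄: 316 − 1(238.9) = 77.1
  O₂: 1100 − 2(238.9) = 622.5
  N₂: 4139 (inert)
  CO₂: 0 + 1(238.9) = 238.9
  H₂O: 0 + 2(238.9) = 477.8
Total out = 5556 lbmol/h; y_CO₂ = 238.9 / 5556 = 0.043.

0.043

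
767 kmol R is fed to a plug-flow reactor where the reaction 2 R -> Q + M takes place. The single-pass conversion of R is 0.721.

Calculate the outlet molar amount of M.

277 kmol

R reacted = 0.721 × 767 = 553 kmol; ν_R = −2, so ξ = 553/2 = 276.5 kmol.
Outlet amounts (n = n₀ + ν ξ):
  R: 767 − 2(276.5) = 214
  Q: 0 + 1(276.5) = 276.5
  M: 0 + 1(276.5) = 276.5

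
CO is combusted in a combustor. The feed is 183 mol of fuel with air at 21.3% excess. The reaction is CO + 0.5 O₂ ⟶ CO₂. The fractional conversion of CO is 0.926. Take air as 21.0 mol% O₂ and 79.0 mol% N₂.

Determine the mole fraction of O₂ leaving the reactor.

0.0419

Stoichiometric O₂ = 0.5 × 183 = 91.5 mol; O₂ fed = 91.5 × 1.213 = 111 mol.
N₂ fed = 111 × 79/21 = 417.5 mol.
Fuel reacted = 0.926 × 183 → ξ = 169.5 mol.
Outlet (n = n₀ + ν ξ):
  CO: 183 − 1(169.5) = 13.54
  O₂: 111 − 0.5(169.5) = 26.26
  N₂: 417.5 (inert)
  CO₂: 0 + 1(169.5) = 169.5
Total out = 626.8 mol; y_O₂ = 26.26 / 626.8 = 0.0419.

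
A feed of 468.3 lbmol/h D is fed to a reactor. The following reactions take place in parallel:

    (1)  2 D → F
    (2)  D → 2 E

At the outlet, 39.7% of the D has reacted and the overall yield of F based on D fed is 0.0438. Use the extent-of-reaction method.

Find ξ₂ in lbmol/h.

ξ₂ = 145 lbmol/h

Yield of F: 1ξ₁ / 468.3 = 0.0438 → ξ₁ = 20.51 lbmol/h.
Conversion of D: 2ξ₁ + 1ξ₂ = 0.397 × 468.3 = 185.9 → ξ₂ = 144.9 lbmol/h.
Outlet amounts (n = n₀ + Σ ν·ξ):
  D: 468.3 − 2(20.51) − 1(144.9) = 282.4
  F: 0 + 1(20.51) = 20.51
  E: 0 + 2(144.9) = 289.8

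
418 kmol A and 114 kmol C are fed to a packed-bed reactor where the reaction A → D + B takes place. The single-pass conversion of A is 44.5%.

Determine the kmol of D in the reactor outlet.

A reacted = 0.445 × 418 = 186 kmol; ν_A = −1, so ξ = 186/1 = 186 kmol.
Outlet amounts (n = n₀ + ν ξ):
  A: 418 − 1(186) = 232
  D: 0 + 1(186) = 186
  B: 0 + 1(186) = 186
  C: 114 (inert)

186 kmol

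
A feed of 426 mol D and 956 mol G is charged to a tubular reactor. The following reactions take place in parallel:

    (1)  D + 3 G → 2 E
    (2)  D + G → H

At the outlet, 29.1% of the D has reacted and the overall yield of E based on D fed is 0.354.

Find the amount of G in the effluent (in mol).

Yield of E: 2ξ₁ / 426 = 0.354 → ξ₁ = 75.4 mol.
Conversion of D: 1ξ₁ + 1ξ₂ = 0.291 × 426 = 124 → ξ₂ = 48.56 mol.
Outlet amounts (n = n₀ + Σ ν·ξ):
  D: 426 − 1(75.4) − 1(48.56) = 302
  G: 956 − 3(75.4) − 1(48.56) = 681.2
  E: 0 + 2(75.4) = 150.8
  H: 0 + 1(48.56) = 48.56

681 mol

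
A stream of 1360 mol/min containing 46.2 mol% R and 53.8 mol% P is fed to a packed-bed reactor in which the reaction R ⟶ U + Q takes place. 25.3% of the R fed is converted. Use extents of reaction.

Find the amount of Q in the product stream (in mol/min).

R reacted = 0.253 × 628.3 = 159 mol/min; ν_R = −1, so ξ = 159/1 = 159 mol/min.
Outlet amounts (n = n₀ + ν ξ):
  R: 628.3 − 1(159) = 469.4
  U: 0 + 1(159) = 159
  Q: 0 + 1(159) = 159
  P: 731.7 (inert)

159 mol/min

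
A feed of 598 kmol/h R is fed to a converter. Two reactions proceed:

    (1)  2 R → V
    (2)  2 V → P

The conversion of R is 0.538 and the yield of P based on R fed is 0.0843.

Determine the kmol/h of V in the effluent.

60 kmol/h

Conversion of R: R consumed = 2ξ₁ = 0.538 × 598 → ξ₁ = 160.9 kmol/h.
Yield of P: 1ξ₂ / 598 = 0.0843 → ξ₂ = 50.41 kmol/h.
Outlet amounts (n = n₀ + Σ ν·ξ):
  R: 598 − 2(160.9) = 276.3
  V: 0 + 1(160.9) − 2(50.41) = 60.04
  P: 0 + 1(50.41) = 50.41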